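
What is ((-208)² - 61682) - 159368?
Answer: -177786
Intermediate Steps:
((-208)² - 61682) - 159368 = (43264 - 61682) - 159368 = -18418 - 159368 = -177786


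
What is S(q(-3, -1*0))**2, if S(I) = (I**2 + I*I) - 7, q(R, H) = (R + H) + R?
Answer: 4225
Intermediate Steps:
q(R, H) = H + 2*R (q(R, H) = (H + R) + R = H + 2*R)
S(I) = -7 + 2*I**2 (S(I) = (I**2 + I**2) - 7 = 2*I**2 - 7 = -7 + 2*I**2)
S(q(-3, -1*0))**2 = (-7 + 2*(-1*0 + 2*(-3))**2)**2 = (-7 + 2*(0 - 6)**2)**2 = (-7 + 2*(-6)**2)**2 = (-7 + 2*36)**2 = (-7 + 72)**2 = 65**2 = 4225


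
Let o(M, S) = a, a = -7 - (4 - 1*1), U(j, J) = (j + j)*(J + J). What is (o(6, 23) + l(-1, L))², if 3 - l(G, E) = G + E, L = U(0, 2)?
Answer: 36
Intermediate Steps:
U(j, J) = 4*J*j (U(j, J) = (2*j)*(2*J) = 4*J*j)
a = -10 (a = -7 - (4 - 1) = -7 - 1*3 = -7 - 3 = -10)
o(M, S) = -10
L = 0 (L = 4*2*0 = 0)
l(G, E) = 3 - E - G (l(G, E) = 3 - (G + E) = 3 - (E + G) = 3 + (-E - G) = 3 - E - G)
(o(6, 23) + l(-1, L))² = (-10 + (3 - 1*0 - 1*(-1)))² = (-10 + (3 + 0 + 1))² = (-10 + 4)² = (-6)² = 36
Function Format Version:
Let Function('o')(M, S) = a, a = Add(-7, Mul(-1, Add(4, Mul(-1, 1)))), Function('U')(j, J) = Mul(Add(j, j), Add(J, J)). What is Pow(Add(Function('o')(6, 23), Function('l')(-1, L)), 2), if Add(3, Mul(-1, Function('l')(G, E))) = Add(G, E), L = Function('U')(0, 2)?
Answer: 36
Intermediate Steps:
Function('U')(j, J) = Mul(4, J, j) (Function('U')(j, J) = Mul(Mul(2, j), Mul(2, J)) = Mul(4, J, j))
a = -10 (a = Add(-7, Mul(-1, Add(4, -1))) = Add(-7, Mul(-1, 3)) = Add(-7, -3) = -10)
Function('o')(M, S) = -10
L = 0 (L = Mul(4, 2, 0) = 0)
Function('l')(G, E) = Add(3, Mul(-1, E), Mul(-1, G)) (Function('l')(G, E) = Add(3, Mul(-1, Add(G, E))) = Add(3, Mul(-1, Add(E, G))) = Add(3, Add(Mul(-1, E), Mul(-1, G))) = Add(3, Mul(-1, E), Mul(-1, G)))
Pow(Add(Function('o')(6, 23), Function('l')(-1, L)), 2) = Pow(Add(-10, Add(3, Mul(-1, 0), Mul(-1, -1))), 2) = Pow(Add(-10, Add(3, 0, 1)), 2) = Pow(Add(-10, 4), 2) = Pow(-6, 2) = 36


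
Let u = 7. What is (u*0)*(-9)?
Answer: 0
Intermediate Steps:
(u*0)*(-9) = (7*0)*(-9) = 0*(-9) = 0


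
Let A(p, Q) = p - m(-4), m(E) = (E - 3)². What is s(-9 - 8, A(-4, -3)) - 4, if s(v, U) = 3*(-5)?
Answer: -19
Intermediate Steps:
m(E) = (-3 + E)²
A(p, Q) = -49 + p (A(p, Q) = p - (-3 - 4)² = p - 1*(-7)² = p - 1*49 = p - 49 = -49 + p)
s(v, U) = -15
s(-9 - 8, A(-4, -3)) - 4 = -15 - 4 = -19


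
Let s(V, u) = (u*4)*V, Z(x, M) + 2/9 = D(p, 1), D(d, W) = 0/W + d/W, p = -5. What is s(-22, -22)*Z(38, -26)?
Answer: -90992/9 ≈ -10110.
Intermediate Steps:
D(d, W) = d/W (D(d, W) = 0 + d/W = d/W)
Z(x, M) = -47/9 (Z(x, M) = -2/9 - 5/1 = -2/9 - 5*1 = -2/9 - 5 = -47/9)
s(V, u) = 4*V*u (s(V, u) = (4*u)*V = 4*V*u)
s(-22, -22)*Z(38, -26) = (4*(-22)*(-22))*(-47/9) = 1936*(-47/9) = -90992/9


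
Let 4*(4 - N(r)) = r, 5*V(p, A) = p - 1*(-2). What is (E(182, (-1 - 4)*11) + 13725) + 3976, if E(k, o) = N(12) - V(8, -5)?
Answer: 17700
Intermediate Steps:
V(p, A) = 2/5 + p/5 (V(p, A) = (p - 1*(-2))/5 = (p + 2)/5 = (2 + p)/5 = 2/5 + p/5)
N(r) = 4 - r/4
E(k, o) = -1 (E(k, o) = (4 - 1/4*12) - (2/5 + (1/5)*8) = (4 - 3) - (2/5 + 8/5) = 1 - 1*2 = 1 - 2 = -1)
(E(182, (-1 - 4)*11) + 13725) + 3976 = (-1 + 13725) + 3976 = 13724 + 3976 = 17700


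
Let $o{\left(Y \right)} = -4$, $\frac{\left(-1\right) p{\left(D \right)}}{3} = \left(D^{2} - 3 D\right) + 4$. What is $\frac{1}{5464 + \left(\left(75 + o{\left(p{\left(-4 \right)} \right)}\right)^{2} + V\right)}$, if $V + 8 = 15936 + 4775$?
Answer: $\frac{1}{31208} \approx 3.2043 \cdot 10^{-5}$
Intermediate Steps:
$p{\left(D \right)} = -12 - 3 D^{2} + 9 D$ ($p{\left(D \right)} = - 3 \left(\left(D^{2} - 3 D\right) + 4\right) = - 3 \left(4 + D^{2} - 3 D\right) = -12 - 3 D^{2} + 9 D$)
$V = 20703$ ($V = -8 + \left(15936 + 4775\right) = -8 + 20711 = 20703$)
$\frac{1}{5464 + \left(\left(75 + o{\left(p{\left(-4 \right)} \right)}\right)^{2} + V\right)} = \frac{1}{5464 + \left(\left(75 - 4\right)^{2} + 20703\right)} = \frac{1}{5464 + \left(71^{2} + 20703\right)} = \frac{1}{5464 + \left(5041 + 20703\right)} = \frac{1}{5464 + 25744} = \frac{1}{31208}$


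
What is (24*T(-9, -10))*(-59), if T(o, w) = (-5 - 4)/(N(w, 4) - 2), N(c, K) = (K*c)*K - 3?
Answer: -4248/55 ≈ -77.236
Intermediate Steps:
N(c, K) = -3 + c*K**2 (N(c, K) = c*K**2 - 3 = -3 + c*K**2)
T(o, w) = -9/(-5 + 16*w) (T(o, w) = (-5 - 4)/((-3 + w*4**2) - 2) = -9/((-3 + w*16) - 2) = -9/((-3 + 16*w) - 2) = -9/(-5 + 16*w))
(24*T(-9, -10))*(-59) = (24*(-9/(-5 + 16*(-10))))*(-59) = (24*(-9/(-5 - 160)))*(-59) = (24*(-9/(-165)))*(-59) = (24*(-9*(-1/165)))*(-59) = (24*(3/55))*(-59) = (72/55)*(-59) = -4248/55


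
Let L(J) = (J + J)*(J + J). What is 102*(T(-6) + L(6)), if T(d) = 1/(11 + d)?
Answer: 73542/5 ≈ 14708.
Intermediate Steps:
L(J) = 4*J**2 (L(J) = (2*J)*(2*J) = 4*J**2)
102*(T(-6) + L(6)) = 102*(1/(11 - 6) + 4*6**2) = 102*(1/5 + 4*36) = 102*(1/5 + 144) = 102*(721/5) = 73542/5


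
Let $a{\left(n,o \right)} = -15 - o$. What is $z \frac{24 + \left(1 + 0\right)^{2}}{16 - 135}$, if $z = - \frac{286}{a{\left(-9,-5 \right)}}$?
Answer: $- \frac{715}{119} \approx -6.0084$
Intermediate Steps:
$z = \frac{143}{5}$ ($z = - \frac{286}{-15 - -5} = - \frac{286}{-15 + 5} = - \frac{286}{-10} = \left(-286\right) \left(- \frac{1}{10}\right) = \frac{143}{5} \approx 28.6$)
$z \frac{24 + \left(1 + 0\right)^{2}}{16 - 135} = \frac{143 \frac{24 + \left(1 + 0\right)^{2}}{16 - 135}}{5} = \frac{143 \frac{24 + 1^{2}}{-119}}{5} = \frac{143 \left(24 + 1\right) \left(- \frac{1}{119}\right)}{5} = \frac{143 \cdot 25 \left(- \frac{1}{119}\right)}{5} = \frac{143}{5} \left(- \frac{25}{119}\right) = - \frac{715}{119}$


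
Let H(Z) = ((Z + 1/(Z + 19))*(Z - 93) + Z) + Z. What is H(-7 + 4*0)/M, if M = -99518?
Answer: -2033/298554 ≈ -0.0068095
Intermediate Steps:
H(Z) = 2*Z + (-93 + Z)*(Z + 1/(19 + Z)) (H(Z) = ((Z + 1/(19 + Z))*(-93 + Z) + Z) + Z = ((-93 + Z)*(Z + 1/(19 + Z)) + Z) + Z = (Z + (-93 + Z)*(Z + 1/(19 + Z))) + Z = 2*Z + (-93 + Z)*(Z + 1/(19 + Z)))
H(-7 + 4*0)/M = ((-93 + (-7 + 4*0)³ - 1728*(-7 + 4*0) - 72*(-7 + 4*0)²)/(19 + (-7 + 4*0)))/(-99518) = ((-93 + (-7 + 0)³ - 1728*(-7 + 0) - 72*(-7 + 0)²)/(19 + (-7 + 0)))*(-1/99518) = ((-93 + (-7)³ - 1728*(-7) - 72*(-7)²)/(19 - 7))*(-1/99518) = ((-93 - 343 + 12096 - 72*49)/12)*(-1/99518) = ((-93 - 343 + 12096 - 3528)/12)*(-1/99518) = ((1/12)*8132)*(-1/99518) = (2033/3)*(-1/99518) = -2033/298554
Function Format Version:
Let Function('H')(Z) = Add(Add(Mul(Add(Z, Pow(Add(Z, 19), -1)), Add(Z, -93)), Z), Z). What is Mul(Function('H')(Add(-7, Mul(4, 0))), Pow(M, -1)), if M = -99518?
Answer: Rational(-2033, 298554) ≈ -0.0068095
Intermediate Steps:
Function('H')(Z) = Add(Mul(2, Z), Mul(Add(-93, Z), Add(Z, Pow(Add(19, Z), -1)))) (Function('H')(Z) = Add(Add(Mul(Add(Z, Pow(Add(19, Z), -1)), Add(-93, Z)), Z), Z) = Add(Add(Mul(Add(-93, Z), Add(Z, Pow(Add(19, Z), -1))), Z), Z) = Add(Add(Z, Mul(Add(-93, Z), Add(Z, Pow(Add(19, Z), -1)))), Z) = Add(Mul(2, Z), Mul(Add(-93, Z), Add(Z, Pow(Add(19, Z), -1)))))
Mul(Function('H')(Add(-7, Mul(4, 0))), Pow(M, -1)) = Mul(Mul(Pow(Add(19, Add(-7, Mul(4, 0))), -1), Add(-93, Pow(Add(-7, Mul(4, 0)), 3), Mul(-1728, Add(-7, Mul(4, 0))), Mul(-72, Pow(Add(-7, Mul(4, 0)), 2)))), Pow(-99518, -1)) = Mul(Mul(Pow(Add(19, Add(-7, 0)), -1), Add(-93, Pow(Add(-7, 0), 3), Mul(-1728, Add(-7, 0)), Mul(-72, Pow(Add(-7, 0), 2)))), Rational(-1, 99518)) = Mul(Mul(Pow(Add(19, -7), -1), Add(-93, Pow(-7, 3), Mul(-1728, -7), Mul(-72, Pow(-7, 2)))), Rational(-1, 99518)) = Mul(Mul(Pow(12, -1), Add(-93, -343, 12096, Mul(-72, 49))), Rational(-1, 99518)) = Mul(Mul(Rational(1, 12), Add(-93, -343, 12096, -3528)), Rational(-1, 99518)) = Mul(Mul(Rational(1, 12), 8132), Rational(-1, 99518)) = Mul(Rational(2033, 3), Rational(-1, 99518)) = Rational(-2033, 298554)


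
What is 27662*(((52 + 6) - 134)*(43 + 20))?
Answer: -132445656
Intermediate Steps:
27662*(((52 + 6) - 134)*(43 + 20)) = 27662*((58 - 134)*63) = 27662*(-76*63) = 27662*(-4788) = -132445656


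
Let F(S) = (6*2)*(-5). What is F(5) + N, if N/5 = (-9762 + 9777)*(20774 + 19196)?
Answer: 2997690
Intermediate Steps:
F(S) = -60 (F(S) = 12*(-5) = -60)
N = 2997750 (N = 5*((-9762 + 9777)*(20774 + 19196)) = 5*(15*39970) = 5*599550 = 2997750)
F(5) + N = -60 + 2997750 = 2997690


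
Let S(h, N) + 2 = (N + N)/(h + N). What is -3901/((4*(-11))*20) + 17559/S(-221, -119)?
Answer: -154468487/11440 ≈ -13502.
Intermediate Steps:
S(h, N) = -2 + 2*N/(N + h) (S(h, N) = -2 + (N + N)/(h + N) = -2 + (2*N)/(N + h) = -2 + 2*N/(N + h))
-3901/((4*(-11))*20) + 17559/S(-221, -119) = -3901/((4*(-11))*20) + 17559/((-2*(-221)/(-119 - 221))) = -3901/((-44*20)) + 17559/((-2*(-221)/(-340))) = -3901/(-880) + 17559/((-2*(-221)*(-1/340))) = -3901*(-1/880) + 17559/(-13/10) = 3901/880 + 17559*(-10/13) = 3901/880 - 175590/13 = -154468487/11440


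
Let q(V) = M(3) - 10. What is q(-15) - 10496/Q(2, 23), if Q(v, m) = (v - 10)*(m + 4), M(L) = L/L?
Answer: 1069/27 ≈ 39.593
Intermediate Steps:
M(L) = 1
q(V) = -9 (q(V) = 1 - 10 = -9)
Q(v, m) = (-10 + v)*(4 + m)
q(-15) - 10496/Q(2, 23) = -9 - 10496/(-40 - 10*23 + 4*2 + 23*2) = -9 - 10496/(-40 - 230 + 8 + 46) = -9 - 10496/(-216) = -9 - 10496*(-1)/216 = -9 - 64*(-41/54) = -9 + 1312/27 = 1069/27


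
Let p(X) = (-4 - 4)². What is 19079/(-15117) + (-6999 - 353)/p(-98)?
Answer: -14045155/120936 ≈ -116.14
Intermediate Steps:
p(X) = 64 (p(X) = (-8)² = 64)
19079/(-15117) + (-6999 - 353)/p(-98) = 19079/(-15117) + (-6999 - 353)/64 = 19079*(-1/15117) - 7352*1/64 = -19079/15117 - 919/8 = -14045155/120936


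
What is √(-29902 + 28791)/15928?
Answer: I*√1111/15928 ≈ 0.0020926*I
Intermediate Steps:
√(-29902 + 28791)/15928 = √(-1111)*(1/15928) = (I*√1111)*(1/15928) = I*√1111/15928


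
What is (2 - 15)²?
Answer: 169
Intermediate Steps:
(2 - 15)² = (-13)² = 169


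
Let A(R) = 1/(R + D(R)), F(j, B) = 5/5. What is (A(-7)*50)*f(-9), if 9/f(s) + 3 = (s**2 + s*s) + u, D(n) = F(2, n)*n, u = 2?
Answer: -225/1127 ≈ -0.19965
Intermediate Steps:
F(j, B) = 1 (F(j, B) = 5*(1/5) = 1)
D(n) = n (D(n) = 1*n = n)
f(s) = 9/(-1 + 2*s**2) (f(s) = 9/(-3 + ((s**2 + s*s) + 2)) = 9/(-3 + ((s**2 + s**2) + 2)) = 9/(-3 + (2*s**2 + 2)) = 9/(-3 + (2 + 2*s**2)) = 9/(-1 + 2*s**2))
A(R) = 1/(2*R) (A(R) = 1/(R + R) = 1/(2*R))
(A(-7)*50)*f(-9) = (((1/2)/(-7))*50)*(9/(-1 + 2*(-9)**2)) = (((1/2)*(-1/7))*50)*(9/(-1 + 2*81)) = (-1/14*50)*(9/(-1 + 162)) = -225/(7*161) = -25/7*9/161 = -225/1127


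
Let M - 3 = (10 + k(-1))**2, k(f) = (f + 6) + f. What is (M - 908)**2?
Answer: 502681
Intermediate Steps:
k(f) = 6 + 2*f (k(f) = (6 + f) + f = 6 + 2*f)
M = 199 (M = 3 + (10 + (6 + 2*(-1)))**2 = 3 + (10 + (6 - 2))**2 = 3 + (10 + 4)**2 = 3 + 14**2 = 3 + 196 = 199)
(M - 908)**2 = (199 - 908)**2 = (-709)**2 = 502681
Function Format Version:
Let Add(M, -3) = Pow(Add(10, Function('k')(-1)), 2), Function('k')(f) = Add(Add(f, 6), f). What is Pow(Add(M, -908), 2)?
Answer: 502681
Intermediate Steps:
Function('k')(f) = Add(6, Mul(2, f)) (Function('k')(f) = Add(Add(6, f), f) = Add(6, Mul(2, f)))
M = 199 (M = Add(3, Pow(Add(10, Add(6, Mul(2, -1))), 2)) = Add(3, Pow(Add(10, Add(6, -2)), 2)) = Add(3, Pow(Add(10, 4), 2)) = Add(3, Pow(14, 2)) = Add(3, 196) = 199)
Pow(Add(M, -908), 2) = Pow(Add(199, -908), 2) = Pow(-709, 2) = 502681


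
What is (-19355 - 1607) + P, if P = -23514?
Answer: -44476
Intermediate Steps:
(-19355 - 1607) + P = (-19355 - 1607) - 23514 = -20962 - 23514 = -44476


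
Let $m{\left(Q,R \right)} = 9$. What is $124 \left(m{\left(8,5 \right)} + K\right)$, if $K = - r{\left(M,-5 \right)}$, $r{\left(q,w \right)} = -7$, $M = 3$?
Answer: $1984$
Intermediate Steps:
$K = 7$ ($K = \left(-1\right) \left(-7\right) = 7$)
$124 \left(m{\left(8,5 \right)} + K\right) = 124 \left(9 + 7\right) = 124 \cdot 16 = 1984$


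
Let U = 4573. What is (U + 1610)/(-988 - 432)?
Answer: -6183/1420 ≈ -4.3542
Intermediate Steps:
(U + 1610)/(-988 - 432) = (4573 + 1610)/(-988 - 432) = 6183/(-1420) = 6183*(-1/1420) = -6183/1420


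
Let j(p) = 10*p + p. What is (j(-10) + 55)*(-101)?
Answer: 5555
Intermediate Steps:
j(p) = 11*p
(j(-10) + 55)*(-101) = (11*(-10) + 55)*(-101) = (-110 + 55)*(-101) = -55*(-101) = 5555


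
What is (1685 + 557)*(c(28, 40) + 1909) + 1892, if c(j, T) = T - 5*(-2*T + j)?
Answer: 4954470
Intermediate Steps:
c(j, T) = -5*j + 11*T (c(j, T) = T - 5*(j - 2*T) = T + (-5*j + 10*T) = -5*j + 11*T)
(1685 + 557)*(c(28, 40) + 1909) + 1892 = (1685 + 557)*((-5*28 + 11*40) + 1909) + 1892 = 2242*((-140 + 440) + 1909) + 1892 = 2242*(300 + 1909) + 1892 = 2242*2209 + 1892 = 4952578 + 1892 = 4954470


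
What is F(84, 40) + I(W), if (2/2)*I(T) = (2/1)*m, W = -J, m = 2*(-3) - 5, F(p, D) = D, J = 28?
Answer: 18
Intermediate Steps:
m = -11 (m = -6 - 5 = -11)
W = -28 (W = -1*28 = -28)
I(T) = -22 (I(T) = (2/1)*(-11) = (2*1)*(-11) = 2*(-11) = -22)
F(84, 40) + I(W) = 40 - 22 = 18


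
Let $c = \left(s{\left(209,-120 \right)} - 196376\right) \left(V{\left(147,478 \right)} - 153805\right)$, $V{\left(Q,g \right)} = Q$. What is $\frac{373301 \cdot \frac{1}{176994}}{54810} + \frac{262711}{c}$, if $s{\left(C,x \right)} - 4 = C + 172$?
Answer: $\frac{6895374122066509}{146076264898424054460} \approx 4.7204 \cdot 10^{-5}$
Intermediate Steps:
$s{\left(C,x \right)} = 176 + C$ ($s{\left(C,x \right)} = 4 + \left(C + 172\right) = 4 + \left(172 + C\right) = 176 + C$)
$c = 30115585078$ ($c = \left(\left(176 + 209\right) - 196376\right) \left(147 - 153805\right) = \left(385 - 196376\right) \left(147 - 153805\right) = - 195991 \left(147 - 153805\right) = \left(-195991\right) \left(-153658\right) = 30115585078$)
$\frac{373301 \cdot \frac{1}{176994}}{54810} + \frac{262711}{c} = \frac{373301 \cdot \frac{1}{176994}}{54810} + \frac{262711}{30115585078} = 373301 \cdot \frac{1}{176994} \cdot \frac{1}{54810} + 262711 \cdot \frac{1}{30115585078} = \frac{373301}{176994} \cdot \frac{1}{54810} + \frac{262711}{30115585078} = \frac{373301}{9701041140} + \frac{262711}{30115585078} = \frac{6895374122066509}{146076264898424054460}$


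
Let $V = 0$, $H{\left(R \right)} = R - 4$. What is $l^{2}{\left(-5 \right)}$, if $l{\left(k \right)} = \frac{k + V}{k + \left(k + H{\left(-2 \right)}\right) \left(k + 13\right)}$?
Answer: $\frac{25}{8649} \approx 0.0028905$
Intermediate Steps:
$H{\left(R \right)} = -4 + R$ ($H{\left(R \right)} = R - 4 = -4 + R$)
$l{\left(k \right)} = \frac{k}{k + \left(-6 + k\right) \left(13 + k\right)}$ ($l{\left(k \right)} = \frac{k + 0}{k + \left(k - 6\right) \left(k + 13\right)} = \frac{k}{k + \left(k - 6\right) \left(13 + k\right)} = \frac{k}{k + \left(-6 + k\right) \left(13 + k\right)}$)
$l^{2}{\left(-5 \right)} = \left(- \frac{5}{-78 + \left(-5\right)^{2} + 8 \left(-5\right)}\right)^{2} = \left(- \frac{5}{-78 + 25 - 40}\right)^{2} = \left(- \frac{5}{-93}\right)^{2} = \left(\left(-5\right) \left(- \frac{1}{93}\right)\right)^{2} = \left(\frac{5}{93}\right)^{2} = \frac{25}{8649}$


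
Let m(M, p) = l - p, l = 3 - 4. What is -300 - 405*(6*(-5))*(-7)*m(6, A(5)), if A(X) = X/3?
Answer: 226500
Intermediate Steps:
l = -1
A(X) = X/3 (A(X) = X*(1/3) = X/3)
m(M, p) = -1 - p
-300 - 405*(6*(-5))*(-7)*m(6, A(5)) = -300 - 405*(6*(-5))*(-7)*(-1 - 5/3) = -300 - 405*(-30*(-7))*(-1 - 1*5/3) = -300 - 85050*(-1 - 5/3) = -300 - 85050*(-8)/3 = -300 - 405*(-560) = -300 + 226800 = 226500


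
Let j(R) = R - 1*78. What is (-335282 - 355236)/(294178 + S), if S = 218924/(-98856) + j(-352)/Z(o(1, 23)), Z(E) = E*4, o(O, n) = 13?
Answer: -110925502038/47255363969 ≈ -2.3474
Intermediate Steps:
Z(E) = 4*E
j(R) = -78 + R (j(R) = R - 78 = -78 + R)
S = -1684129/160641 (S = 218924/(-98856) + (-78 - 352)/((4*13)) = 218924*(-1/98856) - 430/52 = -54731/24714 - 430*1/52 = -54731/24714 - 215/26 = -1684129/160641 ≈ -10.484)
(-335282 - 355236)/(294178 + S) = (-335282 - 355236)/(294178 - 1684129/160641) = -690518/47255363969/160641 = -690518*160641/47255363969 = -110925502038/47255363969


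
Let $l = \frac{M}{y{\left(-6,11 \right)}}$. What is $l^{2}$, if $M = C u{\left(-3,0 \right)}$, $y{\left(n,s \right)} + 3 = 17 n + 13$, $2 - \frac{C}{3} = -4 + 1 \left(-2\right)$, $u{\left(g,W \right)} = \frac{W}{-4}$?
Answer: $0$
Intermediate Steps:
$u{\left(g,W \right)} = - \frac{W}{4}$ ($u{\left(g,W \right)} = W \left(- \frac{1}{4}\right) = - \frac{W}{4}$)
$C = 24$ ($C = 6 - 3 \left(-4 + 1 \left(-2\right)\right) = 6 - 3 \left(-4 - 2\right) = 6 - -18 = 6 + 18 = 24$)
$y{\left(n,s \right)} = 10 + 17 n$ ($y{\left(n,s \right)} = -3 + \left(17 n + 13\right) = -3 + \left(13 + 17 n\right) = 10 + 17 n$)
$M = 0$ ($M = 24 \left(\left(- \frac{1}{4}\right) 0\right) = 24 \cdot 0 = 0$)
$l = 0$ ($l = \frac{0}{10 + 17 \left(-6\right)} = \frac{0}{10 - 102} = \frac{0}{-92} = 0 \left(- \frac{1}{92}\right) = 0$)
$l^{2} = 0^{2} = 0$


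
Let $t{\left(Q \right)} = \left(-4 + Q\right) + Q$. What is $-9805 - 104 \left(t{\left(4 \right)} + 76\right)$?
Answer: $-18125$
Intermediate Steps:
$t{\left(Q \right)} = -4 + 2 Q$
$-9805 - 104 \left(t{\left(4 \right)} + 76\right) = -9805 - 104 \left(\left(-4 + 2 \cdot 4\right) + 76\right) = -9805 - 104 \left(\left(-4 + 8\right) + 76\right) = -9805 - 104 \left(4 + 76\right) = -9805 - 8320 = -18125$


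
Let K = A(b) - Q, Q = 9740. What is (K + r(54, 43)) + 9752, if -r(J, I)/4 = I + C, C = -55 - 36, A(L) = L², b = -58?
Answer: 3568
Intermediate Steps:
C = -91
r(J, I) = 364 - 4*I (r(J, I) = -4*(I - 91) = -4*(-91 + I) = 364 - 4*I)
K = -6376 (K = (-58)² - 1*9740 = 3364 - 9740 = -6376)
(K + r(54, 43)) + 9752 = (-6376 + (364 - 4*43)) + 9752 = (-6376 + (364 - 172)) + 9752 = (-6376 + 192) + 9752 = -6184 + 9752 = 3568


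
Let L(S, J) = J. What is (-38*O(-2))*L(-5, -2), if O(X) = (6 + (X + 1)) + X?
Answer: 228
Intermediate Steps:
O(X) = 7 + 2*X (O(X) = (6 + (1 + X)) + X = (7 + X) + X = 7 + 2*X)
(-38*O(-2))*L(-5, -2) = -38*(7 + 2*(-2))*(-2) = -38*(7 - 4)*(-2) = -38*3*(-2) = -114*(-2) = 228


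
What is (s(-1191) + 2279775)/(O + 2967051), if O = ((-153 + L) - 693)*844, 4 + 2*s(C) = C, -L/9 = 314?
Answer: -4558355/264234 ≈ -17.251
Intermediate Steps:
L = -2826 (L = -9*314 = -2826)
s(C) = -2 + C/2
O = -3099168 (O = ((-153 - 2826) - 693)*844 = (-2979 - 693)*844 = -3672*844 = -3099168)
(s(-1191) + 2279775)/(O + 2967051) = ((-2 + (½)*(-1191)) + 2279775)/(-3099168 + 2967051) = ((-2 - 1191/2) + 2279775)/(-132117) = (-1195/2 + 2279775)*(-1/132117) = (4558355/2)*(-1/132117) = -4558355/264234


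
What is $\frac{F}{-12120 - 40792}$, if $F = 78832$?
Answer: $- \frac{4927}{3307} \approx -1.4899$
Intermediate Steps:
$\frac{F}{-12120 - 40792} = \frac{78832}{-12120 - 40792} = \frac{78832}{-52912} = 78832 \left(- \frac{1}{52912}\right) = - \frac{4927}{3307}$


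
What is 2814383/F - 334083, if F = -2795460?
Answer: -933918477563/2795460 ≈ -3.3408e+5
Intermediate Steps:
2814383/F - 334083 = 2814383/(-2795460) - 334083 = 2814383*(-1/2795460) - 334083 = -2814383/2795460 - 334083 = -933918477563/2795460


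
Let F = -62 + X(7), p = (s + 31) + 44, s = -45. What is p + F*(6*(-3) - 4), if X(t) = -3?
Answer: 1460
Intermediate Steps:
p = 30 (p = (-45 + 31) + 44 = -14 + 44 = 30)
F = -65 (F = -62 - 3 = -65)
p + F*(6*(-3) - 4) = 30 - 65*(6*(-3) - 4) = 30 - 65*(-18 - 4) = 30 - 65*(-22) = 30 + 1430 = 1460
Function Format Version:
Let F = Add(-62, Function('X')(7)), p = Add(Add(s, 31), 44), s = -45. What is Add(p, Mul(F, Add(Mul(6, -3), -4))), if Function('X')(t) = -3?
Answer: 1460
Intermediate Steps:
p = 30 (p = Add(Add(-45, 31), 44) = Add(-14, 44) = 30)
F = -65 (F = Add(-62, -3) = -65)
Add(p, Mul(F, Add(Mul(6, -3), -4))) = Add(30, Mul(-65, Add(Mul(6, -3), -4))) = Add(30, Mul(-65, Add(-18, -4))) = Add(30, Mul(-65, -22)) = Add(30, 1430) = 1460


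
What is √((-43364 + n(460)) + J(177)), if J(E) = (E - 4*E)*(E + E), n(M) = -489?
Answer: I*√231827 ≈ 481.48*I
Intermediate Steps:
J(E) = -6*E² (J(E) = (-3*E)*(2*E) = -6*E²)
√((-43364 + n(460)) + J(177)) = √((-43364 - 489) - 6*177²) = √(-43853 - 6*31329) = √(-43853 - 187974) = √(-231827) = I*√231827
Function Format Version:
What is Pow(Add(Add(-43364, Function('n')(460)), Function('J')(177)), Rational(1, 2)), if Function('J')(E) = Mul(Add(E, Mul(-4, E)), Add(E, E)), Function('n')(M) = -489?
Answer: Mul(I, Pow(231827, Rational(1, 2))) ≈ Mul(481.48, I)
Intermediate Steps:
Function('J')(E) = Mul(-6, Pow(E, 2)) (Function('J')(E) = Mul(Mul(-3, E), Mul(2, E)) = Mul(-6, Pow(E, 2)))
Pow(Add(Add(-43364, Function('n')(460)), Function('J')(177)), Rational(1, 2)) = Pow(Add(Add(-43364, -489), Mul(-6, Pow(177, 2))), Rational(1, 2)) = Pow(Add(-43853, Mul(-6, 31329)), Rational(1, 2)) = Pow(Add(-43853, -187974), Rational(1, 2)) = Pow(-231827, Rational(1, 2)) = Mul(I, Pow(231827, Rational(1, 2)))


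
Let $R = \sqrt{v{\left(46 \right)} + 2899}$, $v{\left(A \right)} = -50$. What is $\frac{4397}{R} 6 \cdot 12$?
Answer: $\frac{316584 \sqrt{2849}}{2849} \approx 5931.2$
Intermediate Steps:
$R = \sqrt{2849}$ ($R = \sqrt{-50 + 2899} = \sqrt{2849} \approx 53.376$)
$\frac{4397}{R} 6 \cdot 12 = \frac{4397}{\sqrt{2849}} \cdot 6 \cdot 12 = 4397 \frac{\sqrt{2849}}{2849} \cdot 72 = \frac{4397 \sqrt{2849}}{2849} \cdot 72 = \frac{316584 \sqrt{2849}}{2849}$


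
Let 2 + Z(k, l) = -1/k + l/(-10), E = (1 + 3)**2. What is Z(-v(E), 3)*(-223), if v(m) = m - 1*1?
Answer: 14941/30 ≈ 498.03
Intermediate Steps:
E = 16 (E = 4**2 = 16)
v(m) = -1 + m (v(m) = m - 1 = -1 + m)
Z(k, l) = -2 - 1/k - l/10 (Z(k, l) = -2 + (-1/k + l/(-10)) = -2 + (-1/k + l*(-1/10)) = -2 + (-1/k - l/10) = -2 - 1/k - l/10)
Z(-v(E), 3)*(-223) = (-2 - 1/((-(-1 + 16))) - 1/10*3)*(-223) = (-2 - 1/((-1*15)) - 3/10)*(-223) = (-2 - 1/(-15) - 3/10)*(-223) = (-2 - 1*(-1/15) - 3/10)*(-223) = (-2 + 1/15 - 3/10)*(-223) = -67/30*(-223) = 14941/30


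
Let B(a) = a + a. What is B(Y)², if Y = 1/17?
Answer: 4/289 ≈ 0.013841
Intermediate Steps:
Y = 1/17 ≈ 0.058824
B(a) = 2*a
B(Y)² = (2*(1/17))² = (2/17)² = 4/289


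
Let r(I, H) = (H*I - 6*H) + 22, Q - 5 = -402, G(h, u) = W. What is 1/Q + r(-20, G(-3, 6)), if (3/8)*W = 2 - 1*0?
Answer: -138953/1191 ≈ -116.67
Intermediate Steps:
W = 16/3 (W = 8*(2 - 1*0)/3 = 8*(2 + 0)/3 = (8/3)*2 = 16/3 ≈ 5.3333)
G(h, u) = 16/3
Q = -397 (Q = 5 - 402 = -397)
r(I, H) = 22 - 6*H + H*I (r(I, H) = (-6*H + H*I) + 22 = 22 - 6*H + H*I)
1/Q + r(-20, G(-3, 6)) = 1/(-397) + (22 - 6*16/3 + (16/3)*(-20)) = -1/397 + (22 - 32 - 320/3) = -1/397 - 350/3 = -138953/1191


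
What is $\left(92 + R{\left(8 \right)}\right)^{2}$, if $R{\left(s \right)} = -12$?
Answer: $6400$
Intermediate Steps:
$\left(92 + R{\left(8 \right)}\right)^{2} = \left(92 - 12\right)^{2} = 80^{2} = 6400$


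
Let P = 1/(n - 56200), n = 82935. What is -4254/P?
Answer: -113730690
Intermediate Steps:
P = 1/26735 (P = 1/(82935 - 56200) = 1/26735 ≈ 3.7404e-5)
-4254/P = -4254/1/26735 = -4254*26735 = -113730690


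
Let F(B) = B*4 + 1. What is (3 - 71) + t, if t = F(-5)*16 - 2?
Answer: -374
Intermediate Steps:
F(B) = 1 + 4*B (F(B) = 4*B + 1 = 1 + 4*B)
t = -306 (t = (1 + 4*(-5))*16 - 2 = (1 - 20)*16 - 2 = -19*16 - 2 = -304 - 2 = -306)
(3 - 71) + t = (3 - 71) - 306 = -68 - 306 = -374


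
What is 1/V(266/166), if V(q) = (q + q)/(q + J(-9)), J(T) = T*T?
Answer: 3428/133 ≈ 25.774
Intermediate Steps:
J(T) = T²
V(q) = 2*q/(81 + q) (V(q) = (q + q)/(q + (-9)²) = (2*q)/(q + 81) = (2*q)/(81 + q) = 2*q/(81 + q))
1/V(266/166) = 1/(2*(266/166)/(81 + 266/166)) = 1/(2*(266*(1/166))/(81 + 266*(1/166))) = 1/(2*(133/83)/(81 + 133/83)) = 1/(2*(133/83)/(6856/83)) = 1/(2*(133/83)*(83/6856)) = 1/(133/3428) = 3428/133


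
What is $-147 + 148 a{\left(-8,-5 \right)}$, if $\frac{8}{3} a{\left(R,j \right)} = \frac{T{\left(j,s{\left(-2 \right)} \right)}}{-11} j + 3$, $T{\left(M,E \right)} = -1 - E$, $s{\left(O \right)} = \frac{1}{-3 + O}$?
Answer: $- \frac{15}{22} \approx -0.68182$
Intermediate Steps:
$a{\left(R,j \right)} = \frac{9}{8} + \frac{3 j}{110}$ ($a{\left(R,j \right)} = \frac{3 \left(\frac{-1 - \frac{1}{-3 - 2}}{-11} j + 3\right)}{8} = \frac{3 \left(\left(-1 - \frac{1}{-5}\right) \left(- \frac{1}{11}\right) j + 3\right)}{8} = \frac{3 \left(\left(-1 - - \frac{1}{5}\right) \left(- \frac{1}{11}\right) j + 3\right)}{8} = \frac{3 \left(\left(-1 + \frac{1}{5}\right) \left(- \frac{1}{11}\right) j + 3\right)}{8} = \frac{3 \left(\left(- \frac{4}{5}\right) \left(- \frac{1}{11}\right) j + 3\right)}{8} = \frac{3 \left(\frac{4 j}{55} + 3\right)}{8} = \frac{3 \left(3 + \frac{4 j}{55}\right)}{8} = \frac{9}{8} + \frac{3 j}{110}$)
$-147 + 148 a{\left(-8,-5 \right)} = -147 + 148 \left(\frac{9}{8} + \frac{3}{110} \left(-5\right)\right) = -147 + 148 \left(\frac{9}{8} - \frac{3}{22}\right) = -147 + 148 \cdot \frac{87}{88} = -147 + \frac{3219}{22} = - \frac{15}{22}$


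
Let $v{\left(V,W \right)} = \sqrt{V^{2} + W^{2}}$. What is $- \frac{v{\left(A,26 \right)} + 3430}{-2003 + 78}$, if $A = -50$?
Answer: $\frac{98}{55} + \frac{2 \sqrt{794}}{1925} \approx 1.8111$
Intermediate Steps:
$- \frac{v{\left(A,26 \right)} + 3430}{-2003 + 78} = - \frac{\sqrt{\left(-50\right)^{2} + 26^{2}} + 3430}{-2003 + 78} = - \frac{\sqrt{2500 + 676} + 3430}{-1925} = - \frac{\left(\sqrt{3176} + 3430\right) \left(-1\right)}{1925} = - \frac{\left(2 \sqrt{794} + 3430\right) \left(-1\right)}{1925} = - \frac{\left(3430 + 2 \sqrt{794}\right) \left(-1\right)}{1925} = - (- \frac{98}{55} - \frac{2 \sqrt{794}}{1925}) = \frac{98}{55} + \frac{2 \sqrt{794}}{1925}$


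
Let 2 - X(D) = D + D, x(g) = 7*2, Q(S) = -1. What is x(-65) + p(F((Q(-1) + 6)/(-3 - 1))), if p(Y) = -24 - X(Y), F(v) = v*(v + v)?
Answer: -23/4 ≈ -5.7500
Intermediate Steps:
x(g) = 14
X(D) = 2 - 2*D (X(D) = 2 - (D + D) = 2 - 2*D)
F(v) = 2*v² (F(v) = v*(2*v) = 2*v²)
p(Y) = -26 + 2*Y (p(Y) = -24 - (2 - 2*Y) = -24 + (-2 + 2*Y) = -26 + 2*Y)
x(-65) + p(F((Q(-1) + 6)/(-3 - 1))) = 14 + (-26 + 2*(2*((-1 + 6)/(-3 - 1))²)) = 14 + (-26 + 2*(2*(5/(-4))²)) = 14 + (-26 + 2*(2*(5*(-¼))²)) = 14 + (-26 + 2*(2*(-5/4)²)) = 14 + (-26 + 2*(2*(25/16))) = 14 + (-26 + 2*(25/8)) = 14 + (-26 + 25/4) = 14 - 79/4 = -23/4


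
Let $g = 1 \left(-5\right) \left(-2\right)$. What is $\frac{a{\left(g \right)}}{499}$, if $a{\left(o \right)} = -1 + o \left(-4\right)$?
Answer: $- \frac{41}{499} \approx -0.082164$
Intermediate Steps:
$g = 10$ ($g = \left(-5\right) \left(-2\right) = 10$)
$a{\left(o \right)} = -1 - 4 o$
$\frac{a{\left(g \right)}}{499} = \frac{-1 - 40}{499} = \left(-1 - 40\right) \frac{1}{499} = \left(-41\right) \frac{1}{499} = - \frac{41}{499}$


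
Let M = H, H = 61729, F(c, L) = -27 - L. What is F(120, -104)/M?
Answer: 77/61729 ≈ 0.0012474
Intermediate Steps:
M = 61729
F(120, -104)/M = (-27 - 1*(-104))/61729 = (-27 + 104)*(1/61729) = 77*(1/61729) = 77/61729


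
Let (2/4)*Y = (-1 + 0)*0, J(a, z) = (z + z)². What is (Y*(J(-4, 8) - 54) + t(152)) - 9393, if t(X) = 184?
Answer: -9209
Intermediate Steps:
J(a, z) = 4*z² (J(a, z) = (2*z)² = 4*z²)
Y = 0 (Y = 2*((-1 + 0)*0) = 2*(-1*0) = 2*0 = 0)
(Y*(J(-4, 8) - 54) + t(152)) - 9393 = (0*(4*8² - 54) + 184) - 9393 = (0*(4*64 - 54) + 184) - 9393 = (0*(256 - 54) + 184) - 9393 = (0*202 + 184) - 9393 = (0 + 184) - 9393 = 184 - 9393 = -9209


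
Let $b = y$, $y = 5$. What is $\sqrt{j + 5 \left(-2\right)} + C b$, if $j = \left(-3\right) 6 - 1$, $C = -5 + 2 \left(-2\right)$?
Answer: $-45 + i \sqrt{29} \approx -45.0 + 5.3852 i$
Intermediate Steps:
$b = 5$
$C = -9$ ($C = -5 - 4 = -9$)
$j = -19$ ($j = -18 - 1 = -19$)
$\sqrt{j + 5 \left(-2\right)} + C b = \sqrt{-19 + 5 \left(-2\right)} - 45 = \sqrt{-19 - 10} - 45 = \sqrt{-29} - 45 = i \sqrt{29} - 45 = -45 + i \sqrt{29}$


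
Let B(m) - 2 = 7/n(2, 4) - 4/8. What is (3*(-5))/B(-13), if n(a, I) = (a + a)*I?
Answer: -240/31 ≈ -7.7419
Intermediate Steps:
n(a, I) = 2*I*a (n(a, I) = (2*a)*I = 2*I*a)
B(m) = 31/16 (B(m) = 2 + (7/((2*4*2)) - 4/8) = 2 + (7/16 - 4*⅛) = 2 + (7*(1/16) - ½) = 2 + (7/16 - ½) = 2 - 1/16 = 31/16)
(3*(-5))/B(-13) = (3*(-5))/(31/16) = -15*16/31 = -240/31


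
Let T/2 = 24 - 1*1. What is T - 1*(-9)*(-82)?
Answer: -692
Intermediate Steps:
T = 46 (T = 2*(24 - 1*1) = 2*(24 - 1) = 2*23 = 46)
T - 1*(-9)*(-82) = 46 - 1*(-9)*(-82) = 46 + 9*(-82) = 46 - 738 = -692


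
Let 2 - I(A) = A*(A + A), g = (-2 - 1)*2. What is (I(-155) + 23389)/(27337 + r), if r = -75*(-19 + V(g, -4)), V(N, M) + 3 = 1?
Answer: -24659/28912 ≈ -0.85290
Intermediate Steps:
g = -6 (g = -3*2 = -6)
V(N, M) = -2 (V(N, M) = -3 + 1 = -2)
r = 1575 (r = -75*(-19 - 2) = -75*(-21) = 1575)
I(A) = 2 - 2*A² (I(A) = 2 - A*(A + A) = 2 - A*2*A = 2 - 2*A²)
(I(-155) + 23389)/(27337 + r) = ((2 - 2*(-155)²) + 23389)/(27337 + 1575) = ((2 - 2*24025) + 23389)/28912 = ((2 - 48050) + 23389)*(1/28912) = (-48048 + 23389)*(1/28912) = -24659*1/28912 = -24659/28912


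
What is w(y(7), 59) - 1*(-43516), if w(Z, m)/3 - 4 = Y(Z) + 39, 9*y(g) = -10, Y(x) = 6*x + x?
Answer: 130865/3 ≈ 43622.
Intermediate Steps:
Y(x) = 7*x
y(g) = -10/9 (y(g) = (⅑)*(-10) = -10/9)
w(Z, m) = 129 + 21*Z (w(Z, m) = 12 + 3*(7*Z + 39) = 12 + 3*(39 + 7*Z) = 12 + (117 + 21*Z) = 129 + 21*Z)
w(y(7), 59) - 1*(-43516) = (129 + 21*(-10/9)) - 1*(-43516) = (129 - 70/3) + 43516 = 317/3 + 43516 = 130865/3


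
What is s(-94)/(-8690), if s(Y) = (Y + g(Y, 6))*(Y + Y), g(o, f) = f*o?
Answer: -61852/4345 ≈ -14.235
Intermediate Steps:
s(Y) = 14*Y² (s(Y) = (Y + 6*Y)*(Y + Y) = (7*Y)*(2*Y) = 14*Y²)
s(-94)/(-8690) = (14*(-94)²)/(-8690) = (14*8836)*(-1/8690) = 123704*(-1/8690) = -61852/4345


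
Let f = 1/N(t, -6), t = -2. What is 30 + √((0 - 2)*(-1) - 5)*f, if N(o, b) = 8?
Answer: 30 + I*√3/8 ≈ 30.0 + 0.21651*I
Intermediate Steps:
f = ⅛ (f = 1/8 = ⅛ ≈ 0.12500)
30 + √((0 - 2)*(-1) - 5)*f = 30 + √((0 - 2)*(-1) - 5)*(⅛) = 30 + √(-2*(-1) - 5)*(⅛) = 30 + √(2 - 5)*(⅛) = 30 + √(-3)*(⅛) = 30 + (I*√3)*(⅛) = 30 + I*√3/8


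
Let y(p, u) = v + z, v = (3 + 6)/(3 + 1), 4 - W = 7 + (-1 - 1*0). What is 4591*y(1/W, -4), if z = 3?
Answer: 96411/4 ≈ 24103.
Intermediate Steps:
W = -2 (W = 4 - (7 + (-1 - 1*0)) = 4 - (7 + (-1 + 0)) = 4 - (7 - 1) = 4 - 1*6 = 4 - 6 = -2)
v = 9/4 ≈ 2.2500
y(p, u) = 21/4 (y(p, u) = 9/4 + 3 = 21/4)
4591*y(1/W, -4) = 4591*(21/4) = 96411/4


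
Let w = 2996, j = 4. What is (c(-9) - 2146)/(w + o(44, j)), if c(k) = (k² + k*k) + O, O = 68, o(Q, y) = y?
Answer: -479/750 ≈ -0.63867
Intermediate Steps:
c(k) = 68 + 2*k² (c(k) = (k² + k*k) + 68 = (k² + k²) + 68 = 2*k² + 68 = 68 + 2*k²)
(c(-9) - 2146)/(w + o(44, j)) = ((68 + 2*(-9)²) - 2146)/(2996 + 4) = ((68 + 2*81) - 2146)/3000 = ((68 + 162) - 2146)*(1/3000) = (230 - 2146)*(1/3000) = -1916*1/3000 = -479/750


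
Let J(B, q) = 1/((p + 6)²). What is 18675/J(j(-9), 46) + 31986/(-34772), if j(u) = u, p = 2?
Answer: 20779731207/17386 ≈ 1.1952e+6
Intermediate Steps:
J(B, q) = 1/64 (J(B, q) = 1/((2 + 6)²) = 1/(8²) = 1/64)
18675/J(j(-9), 46) + 31986/(-34772) = 18675/(1/64) + 31986/(-34772) = 18675*64 + 31986*(-1/34772) = 1195200 - 15993/17386 = 20779731207/17386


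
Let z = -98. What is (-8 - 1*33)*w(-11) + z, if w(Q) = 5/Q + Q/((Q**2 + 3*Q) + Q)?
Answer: -5660/77 ≈ -73.506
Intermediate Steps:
w(Q) = 5/Q + Q/(Q**2 + 4*Q)
(-8 - 1*33)*w(-11) + z = (-8 - 1*33)*(2*(10 + 3*(-11))/(-11*(4 - 11))) - 98 = (-8 - 33)*(2*(-1/11)*(10 - 33)/(-7)) - 98 = -82*(-1)*(-1)*(-23)/(11*7) - 98 = -41*(-46/77) - 98 = 1886/77 - 98 = -5660/77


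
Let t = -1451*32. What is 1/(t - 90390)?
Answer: -1/136822 ≈ -7.3088e-6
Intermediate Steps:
t = -46432
1/(t - 90390) = 1/(-46432 - 90390) = 1/(-136822) = -1/136822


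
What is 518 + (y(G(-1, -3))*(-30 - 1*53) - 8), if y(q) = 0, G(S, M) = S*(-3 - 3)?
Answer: 510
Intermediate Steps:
G(S, M) = -6*S (G(S, M) = S*(-6) = -6*S)
518 + (y(G(-1, -3))*(-30 - 1*53) - 8) = 518 + (0*(-30 - 1*53) - 8) = 518 + (0*(-30 - 53) - 8) = 518 + (0*(-83) - 8) = 518 + (0 - 8) = 518 - 8 = 510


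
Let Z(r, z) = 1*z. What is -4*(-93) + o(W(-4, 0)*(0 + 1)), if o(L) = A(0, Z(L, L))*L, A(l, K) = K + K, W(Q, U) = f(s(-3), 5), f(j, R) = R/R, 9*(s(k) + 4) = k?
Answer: 374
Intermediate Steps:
s(k) = -4 + k/9
f(j, R) = 1
Z(r, z) = z
W(Q, U) = 1
A(l, K) = 2*K
o(L) = 2*L**2 (o(L) = (2*L)*L = 2*L**2)
-4*(-93) + o(W(-4, 0)*(0 + 1)) = -4*(-93) + 2*(1*(0 + 1))**2 = 372 + 2*(1*1)**2 = 372 + 2*1**2 = 372 + 2*1 = 372 + 2 = 374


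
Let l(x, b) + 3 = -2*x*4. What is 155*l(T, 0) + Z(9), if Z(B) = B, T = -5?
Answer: 5744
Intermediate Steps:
l(x, b) = -3 - 8*x (l(x, b) = -3 - 2*x*4 = -3 - 8*x)
155*l(T, 0) + Z(9) = 155*(-3 - 8*(-5)) + 9 = 155*(-3 + 40) + 9 = 155*37 + 9 = 5735 + 9 = 5744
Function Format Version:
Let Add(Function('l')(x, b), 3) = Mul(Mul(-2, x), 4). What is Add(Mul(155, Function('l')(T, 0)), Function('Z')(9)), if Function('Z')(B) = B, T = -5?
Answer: 5744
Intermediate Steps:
Function('l')(x, b) = Add(-3, Mul(-8, x)) (Function('l')(x, b) = Add(-3, Mul(Mul(-2, x), 4)) = Add(-3, Mul(-8, x)))
Add(Mul(155, Function('l')(T, 0)), Function('Z')(9)) = Add(Mul(155, Add(-3, Mul(-8, -5))), 9) = Add(Mul(155, Add(-3, 40)), 9) = Add(Mul(155, 37), 9) = Add(5735, 9) = 5744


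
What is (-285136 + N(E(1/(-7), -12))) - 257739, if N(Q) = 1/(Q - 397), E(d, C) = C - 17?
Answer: -231264751/426 ≈ -5.4288e+5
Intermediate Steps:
E(d, C) = -17 + C
N(Q) = 1/(-397 + Q)
(-285136 + N(E(1/(-7), -12))) - 257739 = (-285136 + 1/(-397 + (-17 - 12))) - 257739 = (-285136 + 1/(-397 - 29)) - 257739 = (-285136 + 1/(-426)) - 257739 = (-285136 - 1/426) - 257739 = -121467937/426 - 257739 = -231264751/426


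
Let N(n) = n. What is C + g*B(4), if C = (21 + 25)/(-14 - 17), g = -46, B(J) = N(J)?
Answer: -5750/31 ≈ -185.48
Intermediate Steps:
B(J) = J
C = -46/31 (C = 46/(-31) = 46*(-1/31) = -46/31 ≈ -1.4839)
C + g*B(4) = -46/31 - 46*4 = -46/31 - 184 = -5750/31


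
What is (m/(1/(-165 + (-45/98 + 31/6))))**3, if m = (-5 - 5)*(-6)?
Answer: -104660242516376000/117649 ≈ -8.8960e+11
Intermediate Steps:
m = 60 (m = -10*(-6) = 60)
(m/(1/(-165 + (-45/98 + 31/6))))**3 = (60/(1/(-165 + (-45/98 + 31/6))))**3 = (60/(1/(-165 + 692/147)))**3 = (60/(1/(-23563/147)))**3 = (60/(-147/23563))**3 = (60*(-23563/147))**3 = (-471260/49)**3 = -104660242516376000/117649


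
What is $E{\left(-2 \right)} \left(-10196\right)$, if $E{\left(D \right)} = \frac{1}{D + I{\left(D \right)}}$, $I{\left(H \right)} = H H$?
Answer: $-5098$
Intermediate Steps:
$I{\left(H \right)} = H^{2}$
$E{\left(D \right)} = \frac{1}{D + D^{2}}$
$E{\left(-2 \right)} \left(-10196\right) = \frac{1}{\left(-2\right) \left(1 - 2\right)} \left(-10196\right) = - \frac{1}{2 \left(-1\right)} \left(-10196\right) = \left(- \frac{1}{2}\right) \left(-1\right) \left(-10196\right) = \frac{1}{2} \left(-10196\right) = -5098$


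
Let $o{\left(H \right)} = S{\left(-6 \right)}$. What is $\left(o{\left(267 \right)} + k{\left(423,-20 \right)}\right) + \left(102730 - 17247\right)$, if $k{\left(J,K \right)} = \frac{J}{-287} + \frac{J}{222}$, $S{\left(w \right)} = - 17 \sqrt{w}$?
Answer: $\frac{1815497119}{21238} - 17 i \sqrt{6} \approx 85483.0 - 41.641 i$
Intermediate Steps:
$k{\left(J,K \right)} = \frac{65 J}{63714}$ ($k{\left(J,K \right)} = J \left(- \frac{1}{287}\right) + J \frac{1}{222} = - \frac{J}{287} + \frac{J}{222} = \frac{65 J}{63714}$)
$o{\left(H \right)} = - 17 i \sqrt{6}$ ($o{\left(H \right)} = - 17 \sqrt{-6} = - 17 i \sqrt{6}$)
$\left(o{\left(267 \right)} + k{\left(423,-20 \right)}\right) + \left(102730 - 17247\right) = \left(- 17 i \sqrt{6} + \frac{65}{63714} \cdot 423\right) + \left(102730 - 17247\right) = \left(- 17 i \sqrt{6} + \frac{9165}{21238}\right) + 85483 = \left(\frac{9165}{21238} - 17 i \sqrt{6}\right) + 85483 = \frac{1815497119}{21238} - 17 i \sqrt{6}$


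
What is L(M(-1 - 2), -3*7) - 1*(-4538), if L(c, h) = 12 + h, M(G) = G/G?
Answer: 4529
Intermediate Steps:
M(G) = 1
L(M(-1 - 2), -3*7) - 1*(-4538) = (12 - 3*7) - 1*(-4538) = (12 - 21) + 4538 = -9 + 4538 = 4529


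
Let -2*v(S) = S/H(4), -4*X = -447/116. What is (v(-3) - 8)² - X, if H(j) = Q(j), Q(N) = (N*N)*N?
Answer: 29773061/475136 ≈ 62.662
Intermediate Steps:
Q(N) = N³ (Q(N) = N²*N = N³)
H(j) = j³
X = 447/464 (X = -(-447)/(4*116) = -¼*(-447/116) = 447/464 ≈ 0.96336)
v(S) = -S/128 (v(S) = -S/(2*(4³)) = -S/(2*64) = -S/128)
(v(-3) - 8)² - X = (-1/128*(-3) - 8)² - 1*447/464 = (3/128 - 8)² - 447/464 = (-1021/128)² - 447/464 = 1042441/16384 - 447/464 = 29773061/475136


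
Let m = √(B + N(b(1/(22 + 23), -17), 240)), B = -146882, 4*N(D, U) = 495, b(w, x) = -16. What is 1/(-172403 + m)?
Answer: -689612/118891764669 - 2*I*√587033/118891764669 ≈ -5.8003e-6 - 1.2889e-8*I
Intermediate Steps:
N(D, U) = 495/4 (N(D, U) = (¼)*495 = 495/4)
m = I*√587033/2 (m = √(-146882 + 495/4) = √(-587033/4) = I*√587033/2 ≈ 383.09*I)
1/(-172403 + m) = 1/(-172403 + I*√587033/2)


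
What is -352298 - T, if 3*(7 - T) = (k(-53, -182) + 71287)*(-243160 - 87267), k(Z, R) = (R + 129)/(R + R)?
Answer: -2858158888509/364 ≈ -7.8521e+9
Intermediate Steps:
k(Z, R) = (129 + R)/(2*R) (k(Z, R) = (129 + R)/((2*R)) = (129 + R)*(1/(2*R)) = (129 + R)/(2*R))
T = 2858030652037/364 (T = 7 - ((½)*(129 - 182)/(-182) + 71287)*(-243160 - 87267)/3 = 7 - ((½)*(-1/182)*(-53) + 71287)*(-330427)/3 = 7 - (53/364 + 71287)*(-330427)/3 = 7 - 8649507*(-330427)/364 = 7 - ⅓*(-8574091948467/364) = 7 + 2858030649489/364 = 2858030652037/364 ≈ 7.8517e+9)
-352298 - T = -352298 - 1*2858030652037/364 = -352298 - 2858030652037/364 = -2858158888509/364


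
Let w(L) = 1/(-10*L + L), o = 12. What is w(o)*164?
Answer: -41/27 ≈ -1.5185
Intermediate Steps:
w(L) = -1/(9*L) (w(L) = 1/(-9*L) = -1/(9*L))
w(o)*164 = -1/9/12*164 = -1/9*1/12*164 = -1/108*164 = -41/27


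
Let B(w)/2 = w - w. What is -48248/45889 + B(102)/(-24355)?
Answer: -48248/45889 ≈ -1.0514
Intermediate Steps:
B(w) = 0 (B(w) = 2*(w - w) = 2*0 = 0)
-48248/45889 + B(102)/(-24355) = -48248/45889 + 0/(-24355) = -48248*1/45889 + 0*(-1/24355) = -48248/45889 + 0 = -48248/45889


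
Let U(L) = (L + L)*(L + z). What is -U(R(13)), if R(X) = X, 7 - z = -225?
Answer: -6370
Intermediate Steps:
z = 232 (z = 7 - 1*(-225) = 7 + 225 = 232)
U(L) = 2*L*(232 + L) (U(L) = (L + L)*(L + 232) = (2*L)*(232 + L) = 2*L*(232 + L))
-U(R(13)) = -2*13*(232 + 13) = -2*13*245 = -1*6370 = -6370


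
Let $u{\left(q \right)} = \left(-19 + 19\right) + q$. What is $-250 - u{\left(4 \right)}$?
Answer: $-254$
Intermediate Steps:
$u{\left(q \right)} = q$ ($u{\left(q \right)} = 0 + q = q$)
$-250 - u{\left(4 \right)} = -250 - 4 = -254$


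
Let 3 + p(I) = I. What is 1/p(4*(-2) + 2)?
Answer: -⅑ ≈ -0.11111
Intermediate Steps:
p(I) = -3 + I
1/p(4*(-2) + 2) = 1/(-3 + (4*(-2) + 2)) = 1/(-3 + (-8 + 2)) = 1/(-3 - 6) = 1/(-9) = -⅑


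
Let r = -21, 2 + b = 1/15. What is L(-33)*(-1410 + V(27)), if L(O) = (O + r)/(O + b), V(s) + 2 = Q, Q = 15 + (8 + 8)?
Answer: -559305/262 ≈ -2134.8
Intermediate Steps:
b = -29/15 (b = -2 + 1/15 = -29/15 ≈ -1.9333)
Q = 31 (Q = 15 + 16 = 31)
V(s) = 29 (V(s) = -2 + 31 = 29)
L(O) = (-21 + O)/(-29/15 + O) (L(O) = (O - 21)/(O - 29/15) = (-21 + O)/(-29/15 + O))
L(-33)*(-1410 + V(27)) = (15*(-21 - 33)/(-29 + 15*(-33)))*(-1410 + 29) = (15*(-54)/(-29 - 495))*(-1381) = (15*(-54)/(-524))*(-1381) = (15*(-1/524)*(-54))*(-1381) = (405/262)*(-1381) = -559305/262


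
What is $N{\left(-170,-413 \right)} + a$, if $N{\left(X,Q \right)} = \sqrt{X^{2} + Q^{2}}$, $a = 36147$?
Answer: $36147 + \sqrt{199469} \approx 36594.0$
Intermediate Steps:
$N{\left(X,Q \right)} = \sqrt{Q^{2} + X^{2}}$
$N{\left(-170,-413 \right)} + a = \sqrt{\left(-413\right)^{2} + \left(-170\right)^{2}} + 36147 = \sqrt{170569 + 28900} + 36147 = \sqrt{199469} + 36147 = 36147 + \sqrt{199469}$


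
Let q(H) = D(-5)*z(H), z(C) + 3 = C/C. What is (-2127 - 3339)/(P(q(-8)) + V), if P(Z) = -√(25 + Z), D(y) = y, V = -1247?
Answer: 3408051/777487 - 2733*√35/777487 ≈ 4.3626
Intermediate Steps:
z(C) = -2 (z(C) = -3 + C/C = -3 + 1 = -2)
q(H) = 10 (q(H) = -5*(-2) = 10)
(-2127 - 3339)/(P(q(-8)) + V) = (-2127 - 3339)/(-√(25 + 10) - 1247) = -5466/(-√35 - 1247) = -5466/(-1247 - √35)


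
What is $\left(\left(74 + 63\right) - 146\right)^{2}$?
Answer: $81$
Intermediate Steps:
$\left(\left(74 + 63\right) - 146\right)^{2} = \left(137 - 146\right)^{2} = \left(-9\right)^{2} = 81$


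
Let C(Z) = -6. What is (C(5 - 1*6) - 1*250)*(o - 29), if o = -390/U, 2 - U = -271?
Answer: 54528/7 ≈ 7789.7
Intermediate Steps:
U = 273 (U = 2 - 1*(-271) = 2 + 271 = 273)
o = -10/7 (o = -390/273 = -390*1/273 = -10/7 ≈ -1.4286)
(C(5 - 1*6) - 1*250)*(o - 29) = (-6 - 1*250)*(-10/7 - 29) = (-6 - 250)*(-213/7) = -256*(-213/7) = 54528/7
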